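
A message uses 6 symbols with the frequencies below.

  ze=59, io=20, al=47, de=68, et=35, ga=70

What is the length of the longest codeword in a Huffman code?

4

Merge the two lowest-weight nodes at each step:
merge io(20) and et(35): 55
merge al(47) and 55: 102
merge ze(59) and de(68): 127
merge ga(70) and 102: 172
merge 127 and 172: 299
The rarest symbols sit at the bottom; the longest codeword is 4 bits.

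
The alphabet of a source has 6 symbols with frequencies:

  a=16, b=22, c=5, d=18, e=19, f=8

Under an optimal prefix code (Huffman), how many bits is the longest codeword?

Merge the two lowest-weight nodes at each step:
c(5) + f(8) → 13
13 + a(16) → 29
d(18) + e(19) → 37
b(22) + 29 → 51
37 + 51 → 88
The first pair merged (c, f) ends up deepest, at depth 4.

4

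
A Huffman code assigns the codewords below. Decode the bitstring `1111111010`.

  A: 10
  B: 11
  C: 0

Read left to right; each codeword is recognised as soon as it completes (prefix code):
  11→B | 11→B | 11→B | 10→A | 10→A
Decoded message: BBBAA

BBBAA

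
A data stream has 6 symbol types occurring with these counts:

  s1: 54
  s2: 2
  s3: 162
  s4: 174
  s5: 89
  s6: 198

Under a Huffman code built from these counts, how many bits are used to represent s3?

2

Build the tree from the bottom:
merge s2(2) and s1(54): 56
merge 56 and s5(89): 145
merge 145 and s3(162): 307
merge s4(174) and s6(198): 372
merge 307 and 372: 679
s3 sits 2 levels below the root, so its codeword is 2 bits.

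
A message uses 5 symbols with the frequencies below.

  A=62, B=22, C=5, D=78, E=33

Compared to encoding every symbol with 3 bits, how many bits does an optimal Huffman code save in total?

191

Fixed-length: 3 bits × 200 symbols = 600 bits.
Huffman merges:
merge C(5) and B(22): 27
merge 27 and E(33): 60
merge 60 and A(62): 122
merge D(78) and 122: 200
Huffman total = 27 + 60 + 122 + 200 = 409 bits.
Saving = 600 − 409 = 191 bits.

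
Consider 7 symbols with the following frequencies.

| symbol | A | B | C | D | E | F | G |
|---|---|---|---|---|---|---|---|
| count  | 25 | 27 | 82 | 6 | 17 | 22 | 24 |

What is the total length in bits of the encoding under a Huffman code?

513

Greedily combine the two least-frequent nodes:
merge D(6) and E(17): 23
merge F(22) and 23: 45
merge G(24) and A(25): 49
merge B(27) and 45: 72
merge 49 and 72: 121
merge C(82) and 121: 203
Each symbol's bit-cost is frequency × depth; summing gives 513 bits (equivalently 23 + 45 + 49 + 72 + 121 + 203).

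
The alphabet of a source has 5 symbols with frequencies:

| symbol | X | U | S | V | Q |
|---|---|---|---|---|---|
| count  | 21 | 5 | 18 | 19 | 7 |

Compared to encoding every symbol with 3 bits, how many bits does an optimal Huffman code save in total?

Fixed-length: 3 bits × 70 symbols = 210 bits.
Huffman merges:
merge U(5) and Q(7): 12
merge 12 and S(18): 30
merge V(19) and X(21): 40
merge 30 and 40: 70
Huffman total = 12 + 30 + 40 + 70 = 152 bits.
Saving = 210 − 152 = 58 bits.

58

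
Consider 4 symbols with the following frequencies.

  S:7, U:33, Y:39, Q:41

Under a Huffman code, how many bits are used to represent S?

Build the tree from the bottom:
S(7) + U(33) → 40
Y(39) + 40 → 79
Q(41) + 79 → 120
S's leaf is at depth 3, giving a 3-bit codeword.

3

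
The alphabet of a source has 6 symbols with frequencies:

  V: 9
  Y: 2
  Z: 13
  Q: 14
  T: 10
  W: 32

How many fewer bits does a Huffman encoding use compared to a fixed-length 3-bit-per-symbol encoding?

53

Fixed-length: 3 bits × 80 symbols = 240 bits.
Huffman merges:
merge Y(2) and V(9): 11
merge T(10) and 11: 21
merge Z(13) and Q(14): 27
merge 21 and 27: 48
merge W(32) and 48: 80
Huffman total = 11 + 21 + 27 + 48 + 80 = 187 bits.
Saving = 240 − 187 = 53 bits.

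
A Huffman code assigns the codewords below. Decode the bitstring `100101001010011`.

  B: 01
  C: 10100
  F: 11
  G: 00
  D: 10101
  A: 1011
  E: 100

Read left to right; each codeword is recognised as soon as it completes (prefix code):
  100→E | 10100→C | 10100→C | 11→F
Decoded message: ECCF

ECCF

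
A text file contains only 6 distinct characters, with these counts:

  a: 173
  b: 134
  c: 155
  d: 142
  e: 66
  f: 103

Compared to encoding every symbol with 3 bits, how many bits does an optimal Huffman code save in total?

Fixed-length: 3 bits × 773 symbols = 2319 bits.
Huffman merges:
merge e(66) and f(103): 169
merge b(134) and d(142): 276
merge c(155) and 169: 324
merge a(173) and 276: 449
merge 324 and 449: 773
Huffman total = 169 + 276 + 324 + 449 + 773 = 1991 bits.
Saving = 2319 − 1991 = 328 bits.

328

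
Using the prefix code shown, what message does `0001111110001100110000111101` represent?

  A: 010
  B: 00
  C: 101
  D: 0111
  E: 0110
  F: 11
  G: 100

Read left to right; each codeword is recognised as soon as it completes (prefix code):
  00→B | 0111→D | 11→F | 100→G | 0110→E | 0110→E | 00→B | 0111→D | 101→C
Decoded message: BDFGEEBDC

BDFGEEBDC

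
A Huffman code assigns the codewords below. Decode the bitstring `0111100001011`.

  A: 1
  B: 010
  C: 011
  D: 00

Read left to right; each codeword is recognised as soon as it completes (prefix code):
  011→C | 1→A | 1→A | 00→D | 00→D | 1→A | 011→C
Decoded message: CAADDAC

CAADDAC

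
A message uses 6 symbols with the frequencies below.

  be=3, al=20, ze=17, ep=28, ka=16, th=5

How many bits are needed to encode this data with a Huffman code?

Build the Huffman tree bottom-up:
be(3) + th(5) → 8
8 + ka(16) → 24
ze(17) + al(20) → 37
24 + ep(28) → 52
37 + 52 → 89
Each symbol's bit-cost is frequency × depth; summing gives 210 bits (equivalently 8 + 24 + 37 + 52 + 89).

210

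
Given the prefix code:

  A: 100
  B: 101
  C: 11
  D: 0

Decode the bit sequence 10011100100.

Read left to right; each codeword is recognised as soon as it completes (prefix code):
  100→A | 11→C | 100→A | 100→A
Decoded message: ACAA

ACAA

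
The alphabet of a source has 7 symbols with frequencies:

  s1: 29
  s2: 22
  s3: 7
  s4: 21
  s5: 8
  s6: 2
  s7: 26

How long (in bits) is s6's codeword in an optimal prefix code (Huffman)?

5

Repeatedly merge the two smallest:
s6(2) + s3(7) → 9
s5(8) + 9 → 17
17 + s4(21) → 38
s2(22) + s7(26) → 48
s1(29) + 38 → 67
48 + 67 → 115
The subtree containing s6 is merged 5 times, so code length = 5.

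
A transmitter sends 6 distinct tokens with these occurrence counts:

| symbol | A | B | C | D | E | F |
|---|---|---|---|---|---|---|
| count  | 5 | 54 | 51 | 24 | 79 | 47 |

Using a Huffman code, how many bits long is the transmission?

625

Build the Huffman tree bottom-up:
A(5) + D(24) → 29
29 + F(47) → 76
C(51) + B(54) → 105
76 + E(79) → 155
105 + 155 → 260
The encoded length is the sum of every internal node's weight: 29 + 76 + 105 + 155 + 260 = 625 bits.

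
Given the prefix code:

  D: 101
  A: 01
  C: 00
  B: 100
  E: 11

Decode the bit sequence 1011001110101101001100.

Read left to right; each codeword is recognised as soon as it completes (prefix code):
  101→D | 100→B | 11→E | 101→D | 01→A | 101→D | 00→C | 11→E | 00→C
Decoded message: DBEDADCEC

DBEDADCEC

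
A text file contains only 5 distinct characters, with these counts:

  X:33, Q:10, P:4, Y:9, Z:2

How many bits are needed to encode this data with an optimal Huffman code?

104

Build the Huffman tree bottom-up:
combine Z(2), P(4) → 6
combine 6, Y(9) → 15
combine Q(10), 15 → 25
combine 25, X(33) → 58
Each symbol's bit-cost is frequency × depth; summing gives 104 bits (equivalently 6 + 15 + 25 + 58).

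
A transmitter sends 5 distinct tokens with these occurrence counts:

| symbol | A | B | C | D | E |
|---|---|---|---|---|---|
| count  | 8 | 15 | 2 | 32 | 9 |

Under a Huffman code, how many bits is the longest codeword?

4

Merge the two lowest-weight nodes at each step:
merge C(2) and A(8): 10
merge E(9) and 10: 19
merge B(15) and 19: 34
merge D(32) and 34: 66
The rarest symbols sit at the bottom; the longest codeword is 4 bits.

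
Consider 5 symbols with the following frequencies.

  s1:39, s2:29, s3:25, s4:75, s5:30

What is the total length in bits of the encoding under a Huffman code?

444

Greedily combine the two least-frequent nodes:
combine s3(25), s2(29) → 54
combine s5(30), s1(39) → 69
combine 54, 69 → 123
combine s4(75), 123 → 198
Total encoded bits = sum of merged weights = 54 + 69 + 123 + 198 = 444.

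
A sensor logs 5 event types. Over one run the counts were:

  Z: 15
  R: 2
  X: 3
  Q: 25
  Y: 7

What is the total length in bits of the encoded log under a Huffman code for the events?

Build the Huffman tree bottom-up:
combine R(2), X(3) → 5
combine 5, Y(7) → 12
combine 12, Z(15) → 27
combine Q(25), 27 → 52
The encoded length is the sum of every internal node's weight: 5 + 12 + 27 + 52 = 96 bits.

96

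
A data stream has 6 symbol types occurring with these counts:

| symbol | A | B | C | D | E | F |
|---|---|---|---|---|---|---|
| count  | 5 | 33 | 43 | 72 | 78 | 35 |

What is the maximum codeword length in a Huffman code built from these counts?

Merge the two lowest-weight nodes at each step:
merge A(5) and B(33): 38
merge F(35) and 38: 73
merge C(43) and D(72): 115
merge 73 and E(78): 151
merge 115 and 151: 266
The first pair merged (A, B) ends up deepest, at depth 4.

4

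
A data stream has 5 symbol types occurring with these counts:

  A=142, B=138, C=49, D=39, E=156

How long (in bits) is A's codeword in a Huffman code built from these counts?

2

Repeatedly merge the two smallest:
merge D(39) and C(49): 88
merge 88 and B(138): 226
merge A(142) and E(156): 298
merge 226 and 298: 524
The subtree containing A is merged 2 times, so code length = 2.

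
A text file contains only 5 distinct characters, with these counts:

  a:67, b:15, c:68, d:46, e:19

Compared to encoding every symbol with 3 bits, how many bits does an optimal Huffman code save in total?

Fixed-length: 3 bits × 215 symbols = 645 bits.
Huffman merges:
b(15) + e(19) → 34
34 + d(46) → 80
a(67) + c(68) → 135
80 + 135 → 215
Huffman total = 34 + 80 + 135 + 215 = 464 bits.
Saving = 645 − 464 = 181 bits.

181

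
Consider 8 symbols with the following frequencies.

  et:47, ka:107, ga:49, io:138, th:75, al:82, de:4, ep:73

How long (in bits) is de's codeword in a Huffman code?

Build the tree from the bottom:
combine de(4), et(47) → 51
combine ga(49), 51 → 100
combine ep(73), th(75) → 148
combine al(82), 100 → 182
combine ka(107), io(138) → 245
combine 148, 182 → 330
combine 245, 330 → 575
The subtree containing de is merged 5 times, so code length = 5.

5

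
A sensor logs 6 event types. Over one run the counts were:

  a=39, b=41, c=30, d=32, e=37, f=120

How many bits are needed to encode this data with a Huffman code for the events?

Build the Huffman tree bottom-up:
combine c(30), d(32) → 62
combine e(37), a(39) → 76
combine b(41), 62 → 103
combine 76, 103 → 179
combine f(120), 179 → 299
Each symbol's bit-cost is frequency × depth; summing gives 719 bits (equivalently 62 + 76 + 103 + 179 + 299).

719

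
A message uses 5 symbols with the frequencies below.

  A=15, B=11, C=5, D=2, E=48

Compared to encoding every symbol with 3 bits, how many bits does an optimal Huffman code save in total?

104

Fixed-length: 3 bits × 81 symbols = 243 bits.
Huffman merges:
D(2) + C(5) → 7
7 + B(11) → 18
A(15) + 18 → 33
33 + E(48) → 81
Huffman total = 7 + 18 + 33 + 81 = 139 bits.
Saving = 243 − 139 = 104 bits.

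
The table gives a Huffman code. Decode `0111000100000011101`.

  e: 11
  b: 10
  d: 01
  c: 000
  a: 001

decbcaed

Read left to right; each codeword is recognised as soon as it completes (prefix code):
  01→d | 11→e | 000→c | 10→b | 000→c | 001→a | 11→e | 01→d
Decoded message: decbcaed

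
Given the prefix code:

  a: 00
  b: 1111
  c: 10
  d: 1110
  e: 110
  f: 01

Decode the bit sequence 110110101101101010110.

eeceecce

Read left to right; each codeword is recognised as soon as it completes (prefix code):
  110→e | 110→e | 10→c | 110→e | 110→e | 10→c | 10→c | 110→e
Decoded message: eeceecce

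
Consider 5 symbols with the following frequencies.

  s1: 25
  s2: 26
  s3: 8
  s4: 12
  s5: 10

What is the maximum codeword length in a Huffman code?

Merge the two lowest-weight nodes at each step:
merge s3(8) and s5(10): 18
merge s4(12) and 18: 30
merge s1(25) and s2(26): 51
merge 30 and 51: 81
The rarest symbols sit at the bottom; the longest codeword is 3 bits.

3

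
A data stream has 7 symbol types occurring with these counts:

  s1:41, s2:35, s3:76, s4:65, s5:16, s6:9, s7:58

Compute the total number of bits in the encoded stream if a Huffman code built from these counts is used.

784

Merge the two smallest weights repeatedly:
combine s6(9), s5(16) → 25
combine 25, s2(35) → 60
combine s1(41), s7(58) → 99
combine 60, s4(65) → 125
combine s3(76), 99 → 175
combine 125, 175 → 300
Each symbol's bit-cost is frequency × depth; summing gives 784 bits (equivalently 25 + 60 + 99 + 125 + 175 + 300).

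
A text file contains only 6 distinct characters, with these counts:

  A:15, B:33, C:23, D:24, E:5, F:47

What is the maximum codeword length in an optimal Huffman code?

Merge the two lowest-weight nodes at each step:
E(5) + A(15) → 20
20 + C(23) → 43
D(24) + B(33) → 57
43 + F(47) → 90
57 + 90 → 147
The first pair merged (E, A) ends up deepest, at depth 4.

4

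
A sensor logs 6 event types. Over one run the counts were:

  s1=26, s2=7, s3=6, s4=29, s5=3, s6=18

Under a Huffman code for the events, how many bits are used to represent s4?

2

Huffman merges, smallest pair first:
s5(3) + s3(6) → 9
s2(7) + 9 → 16
16 + s6(18) → 34
s1(26) + s4(29) → 55
34 + 55 → 89
s4's leaf is at depth 2, giving a 2-bit codeword.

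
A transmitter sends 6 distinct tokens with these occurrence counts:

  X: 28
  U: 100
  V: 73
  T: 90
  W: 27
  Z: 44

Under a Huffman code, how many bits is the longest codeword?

Merge the two lowest-weight nodes at each step:
merge W(27) and X(28): 55
merge Z(44) and 55: 99
merge V(73) and T(90): 163
merge 99 and U(100): 199
merge 163 and 199: 362
The rarest symbols sit at the bottom; the longest codeword is 4 bits.

4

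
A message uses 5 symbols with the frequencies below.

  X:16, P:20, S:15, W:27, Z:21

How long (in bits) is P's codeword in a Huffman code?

Build the tree from the bottom:
combine S(15), X(16) → 31
combine P(20), Z(21) → 41
combine W(27), 31 → 58
combine 41, 58 → 99
P sits 2 levels below the root, so its codeword is 2 bits.

2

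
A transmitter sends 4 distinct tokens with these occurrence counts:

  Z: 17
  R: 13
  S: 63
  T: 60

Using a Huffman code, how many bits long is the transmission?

Greedily combine the two least-frequent nodes:
merge R(13) and Z(17): 30
merge 30 and T(60): 90
merge S(63) and 90: 153
The encoded length is the sum of every internal node's weight: 30 + 90 + 153 = 273 bits.

273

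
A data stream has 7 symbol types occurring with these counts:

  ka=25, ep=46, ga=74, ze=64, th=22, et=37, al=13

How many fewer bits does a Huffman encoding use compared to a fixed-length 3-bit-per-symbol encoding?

103

Fixed-length: 3 bits × 281 symbols = 843 bits.
Huffman merges:
al(13) + th(22) → 35
ka(25) + 35 → 60
et(37) + ep(46) → 83
60 + ze(64) → 124
ga(74) + 83 → 157
124 + 157 → 281
Huffman total = 35 + 60 + 83 + 124 + 157 + 281 = 740 bits.
Saving = 843 − 740 = 103 bits.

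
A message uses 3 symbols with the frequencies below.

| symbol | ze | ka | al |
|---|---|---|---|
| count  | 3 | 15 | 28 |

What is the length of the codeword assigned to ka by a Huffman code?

Huffman merges, smallest pair first:
ze(3) + ka(15) → 18
18 + al(28) → 46
ka sits 2 levels below the root, so its codeword is 2 bits.

2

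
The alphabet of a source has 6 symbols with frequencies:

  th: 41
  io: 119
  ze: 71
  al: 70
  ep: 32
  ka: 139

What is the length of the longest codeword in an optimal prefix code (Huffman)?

Merge the two lowest-weight nodes at each step:
merge ep(32) and th(41): 73
merge al(70) and ze(71): 141
merge 73 and io(119): 192
merge ka(139) and 141: 280
merge 192 and 280: 472
The first pair merged (ep, th) ends up deepest, at depth 3.

3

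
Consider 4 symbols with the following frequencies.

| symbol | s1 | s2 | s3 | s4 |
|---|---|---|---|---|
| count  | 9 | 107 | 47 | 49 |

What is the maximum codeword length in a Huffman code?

3

Merge the two lowest-weight nodes at each step:
merge s1(9) and s3(47): 56
merge s4(49) and 56: 105
merge 105 and s2(107): 212
The first pair merged (s1, s3) ends up deepest, at depth 3.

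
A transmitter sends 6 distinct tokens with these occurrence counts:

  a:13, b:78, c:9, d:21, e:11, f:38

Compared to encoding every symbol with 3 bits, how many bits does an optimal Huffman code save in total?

Fixed-length: 3 bits × 170 symbols = 510 bits.
Huffman merges:
c(9) + e(11) → 20
a(13) + 20 → 33
d(21) + 33 → 54
f(38) + 54 → 92
b(78) + 92 → 170
Huffman total = 20 + 33 + 54 + 92 + 170 = 369 bits.
Saving = 510 − 369 = 141 bits.

141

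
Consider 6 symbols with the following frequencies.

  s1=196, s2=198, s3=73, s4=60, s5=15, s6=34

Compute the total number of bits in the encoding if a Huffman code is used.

Build the Huffman tree bottom-up:
merge s5(15) and s6(34): 49
merge 49 and s4(60): 109
merge s3(73) and 109: 182
merge 182 and s1(196): 378
merge s2(198) and 378: 576
Total encoded bits = sum of merged weights = 49 + 109 + 182 + 378 + 576 = 1294.

1294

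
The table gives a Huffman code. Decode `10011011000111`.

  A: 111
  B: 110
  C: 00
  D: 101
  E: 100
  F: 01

Read left to right; each codeword is recognised as soon as it completes (prefix code):
  100→E | 110→B | 110→B | 00→C | 111→A
Decoded message: EBBCA

EBBCA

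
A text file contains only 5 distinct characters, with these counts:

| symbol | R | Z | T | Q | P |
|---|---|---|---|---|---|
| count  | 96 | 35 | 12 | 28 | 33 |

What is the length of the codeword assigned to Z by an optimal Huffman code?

Build the tree from the bottom:
merge T(12) and Q(28): 40
merge P(33) and Z(35): 68
merge 40 and 68: 108
merge R(96) and 108: 204
Z's leaf is at depth 3, giving a 3-bit codeword.

3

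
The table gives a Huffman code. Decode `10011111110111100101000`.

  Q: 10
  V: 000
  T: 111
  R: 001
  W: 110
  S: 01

QSTTSTRSV

Read left to right; each codeword is recognised as soon as it completes (prefix code):
  10→Q | 01→S | 111→T | 111→T | 01→S | 111→T | 001→R | 01→S | 000→V
Decoded message: QSTTSTRSV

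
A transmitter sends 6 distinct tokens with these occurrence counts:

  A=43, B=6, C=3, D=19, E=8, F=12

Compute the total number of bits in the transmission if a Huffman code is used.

Merge the two smallest weights repeatedly:
merge C(3) and B(6): 9
merge E(8) and 9: 17
merge F(12) and 17: 29
merge D(19) and 29: 48
merge A(43) and 48: 91
Total encoded bits = sum of merged weights = 9 + 17 + 29 + 48 + 91 = 194.

194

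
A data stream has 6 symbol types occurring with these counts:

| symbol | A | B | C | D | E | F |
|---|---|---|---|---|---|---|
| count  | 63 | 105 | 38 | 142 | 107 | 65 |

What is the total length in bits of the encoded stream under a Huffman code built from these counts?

1307

Build the Huffman tree bottom-up:
combine C(38), A(63) → 101
combine F(65), 101 → 166
combine B(105), E(107) → 212
combine D(142), 166 → 308
combine 212, 308 → 520
Total encoded bits = sum of merged weights = 101 + 166 + 212 + 308 + 520 = 1307.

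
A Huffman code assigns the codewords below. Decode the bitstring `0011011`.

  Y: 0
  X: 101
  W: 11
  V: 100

Read left to right; each codeword is recognised as soon as it completes (prefix code):
  0→Y | 0→Y | 11→W | 0→Y | 11→W
Decoded message: YYWYW

YYWYW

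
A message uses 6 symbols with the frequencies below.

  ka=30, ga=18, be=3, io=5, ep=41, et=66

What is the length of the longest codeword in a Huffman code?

5

Merge the two lowest-weight nodes at each step:
merge be(3) and io(5): 8
merge 8 and ga(18): 26
merge 26 and ka(30): 56
merge ep(41) and 56: 97
merge et(66) and 97: 163
The rarest symbols sit at the bottom; the longest codeword is 5 bits.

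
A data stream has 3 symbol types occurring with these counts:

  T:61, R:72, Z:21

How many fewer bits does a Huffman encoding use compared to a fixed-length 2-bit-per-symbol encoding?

Fixed-length: 2 bits × 154 symbols = 308 bits.
Huffman merges:
Z(21) + T(61) → 82
R(72) + 82 → 154
Huffman total = 82 + 154 = 236 bits.
Saving = 308 − 236 = 72 bits.

72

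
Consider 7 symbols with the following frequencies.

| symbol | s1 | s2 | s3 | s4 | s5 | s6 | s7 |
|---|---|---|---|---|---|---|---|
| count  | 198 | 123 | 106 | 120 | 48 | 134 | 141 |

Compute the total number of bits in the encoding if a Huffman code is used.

Merge the two smallest weights repeatedly:
merge s5(48) and s3(106): 154
merge s4(120) and s2(123): 243
merge s6(134) and s7(141): 275
merge 154 and s1(198): 352
merge 243 and 275: 518
merge 352 and 518: 870
Each symbol's bit-cost is frequency × depth; summing gives 2412 bits (equivalently 154 + 243 + 275 + 352 + 518 + 870).

2412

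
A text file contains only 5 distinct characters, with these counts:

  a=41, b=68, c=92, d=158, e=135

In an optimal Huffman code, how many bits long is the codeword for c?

2

Build the tree from the bottom:
merge a(41) and b(68): 109
merge c(92) and 109: 201
merge e(135) and d(158): 293
merge 201 and 293: 494
c sits 2 levels below the root, so its codeword is 2 bits.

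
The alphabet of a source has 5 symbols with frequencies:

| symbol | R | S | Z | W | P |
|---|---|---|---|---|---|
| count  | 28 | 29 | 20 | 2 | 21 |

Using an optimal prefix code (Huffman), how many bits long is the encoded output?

Merge the two smallest weights repeatedly:
combine W(2), Z(20) → 22
combine P(21), 22 → 43
combine R(28), S(29) → 57
combine 43, 57 → 100
The encoded length is the sum of every internal node's weight: 22 + 43 + 57 + 100 = 222 bits.

222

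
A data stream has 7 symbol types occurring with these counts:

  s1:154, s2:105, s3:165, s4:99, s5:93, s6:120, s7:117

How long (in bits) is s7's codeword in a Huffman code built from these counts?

Huffman merges, smallest pair first:
merge s5(93) and s4(99): 192
merge s2(105) and s7(117): 222
merge s6(120) and s1(154): 274
merge s3(165) and 192: 357
merge 222 and 274: 496
merge 357 and 496: 853
The subtree containing s7 is merged 3 times, so code length = 3.

3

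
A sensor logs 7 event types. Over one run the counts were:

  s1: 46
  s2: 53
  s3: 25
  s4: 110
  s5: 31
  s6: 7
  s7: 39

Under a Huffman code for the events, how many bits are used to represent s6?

4

Huffman merges, smallest pair first:
s6(7) + s3(25) → 32
s5(31) + 32 → 63
s7(39) + s1(46) → 85
s2(53) + 63 → 116
85 + s4(110) → 195
116 + 195 → 311
s6 sits 4 levels below the root, so its codeword is 4 bits.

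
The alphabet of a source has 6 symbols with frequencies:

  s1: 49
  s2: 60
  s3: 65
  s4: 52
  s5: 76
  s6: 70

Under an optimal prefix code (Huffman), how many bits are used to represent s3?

3

Repeatedly merge the two smallest:
combine s1(49), s4(52) → 101
combine s2(60), s3(65) → 125
combine s6(70), s5(76) → 146
combine 101, 125 → 226
combine 146, 226 → 372
s3's leaf is at depth 3, giving a 3-bit codeword.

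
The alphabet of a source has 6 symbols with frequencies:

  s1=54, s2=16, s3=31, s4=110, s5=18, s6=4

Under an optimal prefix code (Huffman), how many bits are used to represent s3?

3

Build the tree from the bottom:
merge s6(4) and s2(16): 20
merge s5(18) and 20: 38
merge s3(31) and 38: 69
merge s1(54) and 69: 123
merge s4(110) and 123: 233
The subtree containing s3 is merged 3 times, so code length = 3.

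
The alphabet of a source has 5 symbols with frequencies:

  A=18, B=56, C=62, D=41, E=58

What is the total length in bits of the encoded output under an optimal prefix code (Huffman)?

Greedily combine the two least-frequent nodes:
A(18) + D(41) → 59
B(56) + E(58) → 114
59 + C(62) → 121
114 + 121 → 235
Total encoded bits = sum of merged weights = 59 + 114 + 121 + 235 = 529.

529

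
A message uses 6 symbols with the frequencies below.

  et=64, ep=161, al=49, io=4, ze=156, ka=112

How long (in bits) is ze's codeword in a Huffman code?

2

Huffman merges, smallest pair first:
io(4) + al(49) → 53
53 + et(64) → 117
ka(112) + 117 → 229
ze(156) + ep(161) → 317
229 + 317 → 546
ze sits 2 levels below the root, so its codeword is 2 bits.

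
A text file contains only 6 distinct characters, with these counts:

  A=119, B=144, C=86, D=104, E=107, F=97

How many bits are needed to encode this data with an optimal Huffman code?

1708

Build the Huffman tree bottom-up:
C(86) + F(97) → 183
D(104) + E(107) → 211
A(119) + B(144) → 263
183 + 211 → 394
263 + 394 → 657
Total encoded bits = sum of merged weights = 183 + 211 + 263 + 394 + 657 = 1708.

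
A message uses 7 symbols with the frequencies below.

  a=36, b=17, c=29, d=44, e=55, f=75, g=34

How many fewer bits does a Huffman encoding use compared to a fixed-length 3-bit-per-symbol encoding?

Fixed-length: 3 bits × 290 symbols = 870 bits.
Huffman merges:
merge b(17) and c(29): 46
merge g(34) and a(36): 70
merge d(44) and 46: 90
merge e(55) and 70: 125
merge f(75) and 90: 165
merge 125 and 165: 290
Huffman total = 46 + 70 + 90 + 125 + 165 + 290 = 786 bits.
Saving = 870 − 786 = 84 bits.

84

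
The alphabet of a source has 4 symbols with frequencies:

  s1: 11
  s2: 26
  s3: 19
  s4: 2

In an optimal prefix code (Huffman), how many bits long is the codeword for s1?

3

Build the tree from the bottom:
combine s4(2), s1(11) → 13
combine 13, s3(19) → 32
combine s2(26), 32 → 58
s1 sits 3 levels below the root, so its codeword is 3 bits.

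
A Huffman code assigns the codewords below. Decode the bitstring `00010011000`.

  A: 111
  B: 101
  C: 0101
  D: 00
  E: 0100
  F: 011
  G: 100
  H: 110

DEHD

Read left to right; each codeword is recognised as soon as it completes (prefix code):
  00→D | 0100→E | 110→H | 00→D
Decoded message: DEHD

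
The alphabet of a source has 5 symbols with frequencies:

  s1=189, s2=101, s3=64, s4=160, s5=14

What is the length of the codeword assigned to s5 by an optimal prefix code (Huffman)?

4

Huffman merges, smallest pair first:
combine s5(14), s3(64) → 78
combine 78, s2(101) → 179
combine s4(160), 179 → 339
combine s1(189), 339 → 528
s5's leaf is at depth 4, giving a 4-bit codeword.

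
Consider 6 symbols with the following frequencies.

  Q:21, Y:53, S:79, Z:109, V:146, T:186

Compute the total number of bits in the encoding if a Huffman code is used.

1415

Build the Huffman tree bottom-up:
merge Q(21) and Y(53): 74
merge 74 and S(79): 153
merge Z(109) and V(146): 255
merge 153 and T(186): 339
merge 255 and 339: 594
Each symbol's bit-cost is frequency × depth; summing gives 1415 bits (equivalently 74 + 153 + 255 + 339 + 594).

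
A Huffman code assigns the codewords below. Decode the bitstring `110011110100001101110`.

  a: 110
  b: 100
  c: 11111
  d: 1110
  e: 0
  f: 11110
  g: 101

aefbeead

Read left to right; each codeword is recognised as soon as it completes (prefix code):
  110→a | 0→e | 11110→f | 100→b | 0→e | 0→e | 110→a | 1110→d
Decoded message: aefbeead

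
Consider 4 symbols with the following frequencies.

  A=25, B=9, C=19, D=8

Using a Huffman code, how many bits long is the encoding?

114

Greedily combine the two least-frequent nodes:
combine D(8), B(9) → 17
combine 17, C(19) → 36
combine A(25), 36 → 61
The encoded length is the sum of every internal node's weight: 17 + 36 + 61 = 114 bits.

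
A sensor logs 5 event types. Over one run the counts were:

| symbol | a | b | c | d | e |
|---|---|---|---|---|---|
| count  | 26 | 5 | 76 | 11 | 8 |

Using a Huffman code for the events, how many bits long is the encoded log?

213

Greedily combine the two least-frequent nodes:
combine b(5), e(8) → 13
combine d(11), 13 → 24
combine 24, a(26) → 50
combine 50, c(76) → 126
Total encoded bits = sum of merged weights = 13 + 24 + 50 + 126 = 213.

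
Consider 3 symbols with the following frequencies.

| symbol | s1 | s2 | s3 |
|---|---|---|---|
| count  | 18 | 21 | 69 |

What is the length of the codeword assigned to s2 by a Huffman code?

Huffman merges, smallest pair first:
combine s1(18), s2(21) → 39
combine 39, s3(69) → 108
The subtree containing s2 is merged 2 times, so code length = 2.

2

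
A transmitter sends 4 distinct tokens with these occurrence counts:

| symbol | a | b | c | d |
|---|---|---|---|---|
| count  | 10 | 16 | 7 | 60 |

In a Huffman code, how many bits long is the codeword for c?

3

Huffman merges, smallest pair first:
merge c(7) and a(10): 17
merge b(16) and 17: 33
merge 33 and d(60): 93
c's leaf is at depth 3, giving a 3-bit codeword.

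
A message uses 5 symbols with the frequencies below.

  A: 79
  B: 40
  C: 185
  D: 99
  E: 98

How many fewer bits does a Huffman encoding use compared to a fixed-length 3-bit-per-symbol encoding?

382

Fixed-length: 3 bits × 501 symbols = 1503 bits.
Huffman merges:
merge B(40) and A(79): 119
merge E(98) and D(99): 197
merge 119 and C(185): 304
merge 197 and 304: 501
Huffman total = 119 + 197 + 304 + 501 = 1121 bits.
Saving = 1503 − 1121 = 382 bits.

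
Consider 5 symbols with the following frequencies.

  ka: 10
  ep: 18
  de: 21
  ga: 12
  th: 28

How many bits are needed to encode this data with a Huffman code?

Merge the two smallest weights repeatedly:
merge ka(10) and ga(12): 22
merge ep(18) and de(21): 39
merge 22 and th(28): 50
merge 39 and 50: 89
Total encoded bits = sum of merged weights = 22 + 39 + 50 + 89 = 200.

200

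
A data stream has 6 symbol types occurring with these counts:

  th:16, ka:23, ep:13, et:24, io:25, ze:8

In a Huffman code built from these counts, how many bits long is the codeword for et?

2

Huffman merges, smallest pair first:
combine ze(8), ep(13) → 21
combine th(16), 21 → 37
combine ka(23), et(24) → 47
combine io(25), 37 → 62
combine 47, 62 → 109
et's leaf is at depth 2, giving a 2-bit codeword.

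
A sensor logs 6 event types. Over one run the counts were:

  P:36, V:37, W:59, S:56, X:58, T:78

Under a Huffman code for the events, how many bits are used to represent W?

2

Repeatedly merge the two smallest:
combine P(36), V(37) → 73
combine S(56), X(58) → 114
combine W(59), 73 → 132
combine T(78), 114 → 192
combine 132, 192 → 324
W sits 2 levels below the root, so its codeword is 2 bits.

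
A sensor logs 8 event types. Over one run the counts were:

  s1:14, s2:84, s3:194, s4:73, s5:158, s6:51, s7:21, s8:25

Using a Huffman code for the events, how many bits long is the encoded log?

1603

Build the Huffman tree bottom-up:
combine s1(14), s7(21) → 35
combine s8(25), 35 → 60
combine s6(51), 60 → 111
combine s4(73), s2(84) → 157
combine 111, 157 → 268
combine s5(158), s3(194) → 352
combine 268, 352 → 620
The encoded length is the sum of every internal node's weight: 35 + 60 + 111 + 157 + 268 + 352 + 620 = 1603 bits.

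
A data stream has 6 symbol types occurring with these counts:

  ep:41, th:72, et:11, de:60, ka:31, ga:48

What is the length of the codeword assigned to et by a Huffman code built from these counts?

Build the tree from the bottom:
combine et(11), ka(31) → 42
combine ep(41), 42 → 83
combine ga(48), de(60) → 108
combine th(72), 83 → 155
combine 108, 155 → 263
et sits 4 levels below the root, so its codeword is 4 bits.

4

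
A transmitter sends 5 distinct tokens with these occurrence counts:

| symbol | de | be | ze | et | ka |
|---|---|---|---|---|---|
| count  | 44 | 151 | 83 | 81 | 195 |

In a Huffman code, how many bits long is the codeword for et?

3

Build the tree from the bottom:
de(44) + et(81) → 125
ze(83) + 125 → 208
be(151) + ka(195) → 346
208 + 346 → 554
et sits 3 levels below the root, so its codeword is 3 bits.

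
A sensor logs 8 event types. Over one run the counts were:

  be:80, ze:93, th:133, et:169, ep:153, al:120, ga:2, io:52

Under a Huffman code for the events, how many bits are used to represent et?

Build the tree from the bottom:
combine ga(2), io(52) → 54
combine 54, be(80) → 134
combine ze(93), al(120) → 213
combine th(133), 134 → 267
combine ep(153), et(169) → 322
combine 213, 267 → 480
combine 322, 480 → 802
et sits 2 levels below the root, so its codeword is 2 bits.

2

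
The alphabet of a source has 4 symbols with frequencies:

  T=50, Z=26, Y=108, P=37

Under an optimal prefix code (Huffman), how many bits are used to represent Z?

Repeatedly merge the two smallest:
merge Z(26) and P(37): 63
merge T(50) and 63: 113
merge Y(108) and 113: 221
Z sits 3 levels below the root, so its codeword is 3 bits.

3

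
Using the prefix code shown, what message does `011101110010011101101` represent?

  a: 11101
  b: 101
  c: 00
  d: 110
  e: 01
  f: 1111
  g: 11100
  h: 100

Read left to right; each codeword is recognised as soon as it completes (prefix code):
  01→e | 110→d | 11100→g | 100→h | 11101→a | 101→b
Decoded message: edghab

edghab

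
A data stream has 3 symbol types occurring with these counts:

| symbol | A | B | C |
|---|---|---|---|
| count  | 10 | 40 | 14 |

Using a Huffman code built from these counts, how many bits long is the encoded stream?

88

Greedily combine the two least-frequent nodes:
combine A(10), C(14) → 24
combine 24, B(40) → 64
Each symbol's bit-cost is frequency × depth; summing gives 88 bits (equivalently 24 + 64).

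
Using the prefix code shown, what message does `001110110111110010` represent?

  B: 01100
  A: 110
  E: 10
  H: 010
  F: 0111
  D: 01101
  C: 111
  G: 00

Read left to right; each codeword is recognised as soon as it completes (prefix code):
  00→G | 111→C | 01101→D | 111→C | 10→E | 010→H
Decoded message: GCDCEH

GCDCEH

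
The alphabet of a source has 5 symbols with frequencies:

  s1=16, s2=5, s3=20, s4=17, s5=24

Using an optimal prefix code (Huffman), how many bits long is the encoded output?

Merge the two smallest weights repeatedly:
s2(5) + s1(16) → 21
s4(17) + s3(20) → 37
21 + s5(24) → 45
37 + 45 → 82
The encoded length is the sum of every internal node's weight: 21 + 37 + 45 + 82 = 185 bits.

185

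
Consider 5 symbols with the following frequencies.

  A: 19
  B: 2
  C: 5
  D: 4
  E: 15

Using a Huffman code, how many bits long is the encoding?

88

Build the Huffman tree bottom-up:
B(2) + D(4) → 6
C(5) + 6 → 11
11 + E(15) → 26
A(19) + 26 → 45
Each symbol's bit-cost is frequency × depth; summing gives 88 bits (equivalently 6 + 11 + 26 + 45).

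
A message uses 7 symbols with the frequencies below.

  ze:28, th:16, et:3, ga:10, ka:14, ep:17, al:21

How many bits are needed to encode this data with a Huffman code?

291

Greedily combine the two least-frequent nodes:
combine et(3), ga(10) → 13
combine 13, ka(14) → 27
combine th(16), ep(17) → 33
combine al(21), 27 → 48
combine ze(28), 33 → 61
combine 48, 61 → 109
Total encoded bits = sum of merged weights = 13 + 27 + 33 + 48 + 61 + 109 = 291.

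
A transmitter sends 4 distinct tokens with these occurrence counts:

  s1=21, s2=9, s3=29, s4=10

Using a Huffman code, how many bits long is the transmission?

128

Greedily combine the two least-frequent nodes:
merge s2(9) and s4(10): 19
merge 19 and s1(21): 40
merge s3(29) and 40: 69
Each symbol's bit-cost is frequency × depth; summing gives 128 bits (equivalently 19 + 40 + 69).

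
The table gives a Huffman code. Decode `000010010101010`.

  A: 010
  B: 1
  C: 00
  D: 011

CCBCBABA

Read left to right; each codeword is recognised as soon as it completes (prefix code):
  00→C | 00→C | 1→B | 00→C | 1→B | 010→A | 1→B | 010→A
Decoded message: CCBCBABA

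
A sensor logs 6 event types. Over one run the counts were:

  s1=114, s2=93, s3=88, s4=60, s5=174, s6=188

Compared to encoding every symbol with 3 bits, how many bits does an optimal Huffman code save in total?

362

Fixed-length: 3 bits × 717 symbols = 2151 bits.
Huffman merges:
s4(60) + s3(88) → 148
s2(93) + s1(114) → 207
148 + s5(174) → 322
s6(188) + 207 → 395
322 + 395 → 717
Huffman total = 148 + 207 + 322 + 395 + 717 = 1789 bits.
Saving = 2151 − 1789 = 362 bits.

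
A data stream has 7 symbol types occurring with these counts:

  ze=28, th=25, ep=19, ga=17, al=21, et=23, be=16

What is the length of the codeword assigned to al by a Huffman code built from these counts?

3

Build the tree from the bottom:
be(16) + ga(17) → 33
ep(19) + al(21) → 40
et(23) + th(25) → 48
ze(28) + 33 → 61
40 + 48 → 88
61 + 88 → 149
al sits 3 levels below the root, so its codeword is 3 bits.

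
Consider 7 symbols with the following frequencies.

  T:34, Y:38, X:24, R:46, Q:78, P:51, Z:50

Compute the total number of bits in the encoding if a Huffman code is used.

885

Merge the two smallest weights repeatedly:
merge X(24) and T(34): 58
merge Y(38) and R(46): 84
merge Z(50) and P(51): 101
merge 58 and Q(78): 136
merge 84 and 101: 185
merge 136 and 185: 321
The encoded length is the sum of every internal node's weight: 58 + 84 + 101 + 136 + 185 + 321 = 885 bits.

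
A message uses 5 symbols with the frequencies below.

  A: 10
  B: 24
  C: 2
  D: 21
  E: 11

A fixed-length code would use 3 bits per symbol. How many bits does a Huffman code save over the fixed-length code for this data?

Fixed-length: 3 bits × 68 symbols = 204 bits.
Huffman merges:
merge C(2) and A(10): 12
merge E(11) and 12: 23
merge D(21) and 23: 44
merge B(24) and 44: 68
Huffman total = 12 + 23 + 44 + 68 = 147 bits.
Saving = 204 − 147 = 57 bits.

57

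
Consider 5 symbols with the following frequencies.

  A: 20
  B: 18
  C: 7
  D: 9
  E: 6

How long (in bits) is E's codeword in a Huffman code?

3

Huffman merges, smallest pair first:
merge E(6) and C(7): 13
merge D(9) and 13: 22
merge B(18) and A(20): 38
merge 22 and 38: 60
E's leaf is at depth 3, giving a 3-bit codeword.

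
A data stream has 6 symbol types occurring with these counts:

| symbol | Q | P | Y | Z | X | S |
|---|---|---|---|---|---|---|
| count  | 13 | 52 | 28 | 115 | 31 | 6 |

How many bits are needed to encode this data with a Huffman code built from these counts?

Greedily combine the two least-frequent nodes:
combine S(6), Q(13) → 19
combine 19, Y(28) → 47
combine X(31), 47 → 78
combine P(52), 78 → 130
combine Z(115), 130 → 245
Each symbol's bit-cost is frequency × depth; summing gives 519 bits (equivalently 19 + 47 + 78 + 130 + 245).

519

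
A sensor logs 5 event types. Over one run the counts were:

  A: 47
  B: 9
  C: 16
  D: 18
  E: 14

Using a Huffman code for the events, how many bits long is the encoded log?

Merge the two smallest weights repeatedly:
merge B(9) and E(14): 23
merge C(16) and D(18): 34
merge 23 and 34: 57
merge A(47) and 57: 104
The encoded length is the sum of every internal node's weight: 23 + 34 + 57 + 104 = 218 bits.

218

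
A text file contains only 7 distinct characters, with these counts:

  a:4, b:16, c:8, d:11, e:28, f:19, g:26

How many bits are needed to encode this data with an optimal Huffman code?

294

Greedily combine the two least-frequent nodes:
combine a(4), c(8) → 12
combine d(11), 12 → 23
combine b(16), f(19) → 35
combine 23, g(26) → 49
combine e(28), 35 → 63
combine 49, 63 → 112
Each symbol's bit-cost is frequency × depth; summing gives 294 bits (equivalently 12 + 23 + 35 + 49 + 63 + 112).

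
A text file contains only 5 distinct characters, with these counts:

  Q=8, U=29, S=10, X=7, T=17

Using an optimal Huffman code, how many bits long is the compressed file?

153

Build the Huffman tree bottom-up:
combine X(7), Q(8) → 15
combine S(10), 15 → 25
combine T(17), 25 → 42
combine U(29), 42 → 71
Total encoded bits = sum of merged weights = 15 + 25 + 42 + 71 = 153.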